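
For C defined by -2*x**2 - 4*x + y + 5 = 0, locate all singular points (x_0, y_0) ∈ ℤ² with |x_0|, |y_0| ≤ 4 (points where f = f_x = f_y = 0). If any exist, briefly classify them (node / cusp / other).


No singular points in the scanned grid; C is smooth there.

Compute partial derivatives:
  f_x = -4*x - 4.
  f_y = 1.
f_y = 1 is a nonzero constant, so f_y never vanishes: no point (x, y) can satisfy f = f_x = f_y = 0. In particular no (x, y) ∈ {−4, ..., 4}² is singular; the curve is smooth.


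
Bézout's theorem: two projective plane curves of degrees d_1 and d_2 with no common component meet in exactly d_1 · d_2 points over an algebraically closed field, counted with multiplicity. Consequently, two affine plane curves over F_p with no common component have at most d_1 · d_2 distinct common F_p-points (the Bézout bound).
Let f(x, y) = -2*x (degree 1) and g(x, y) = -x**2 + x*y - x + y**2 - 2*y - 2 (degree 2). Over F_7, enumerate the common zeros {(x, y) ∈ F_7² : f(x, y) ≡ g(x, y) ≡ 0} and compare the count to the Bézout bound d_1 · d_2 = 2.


Common zeros: ∅; count = 0; Bézout bound = 2.

deg(f) = 1, deg(g) = 2, so Bézout bound = 2.
Scan x ∈ F_7. For each x, list the y ∈ F_7 with f(x, y) ≡ 0 and those with g(x, y) ≡ 0 (mod 7); the common zeros in that column are the intersection.
  x = 0: f ≡ 0 at y ∈ {0, 1, 2, 3, 4, 5, 6}; g ≡ 0 at y ∈ ∅; common: ∅.
  x = 1: f ≡ 0 at y ∈ ∅; g ≡ 0 at y ∈ ∅; common: ∅.
  x = 2: f ≡ 0 at y ∈ ∅; g ≡ 0 at y ∈ {1, 6}; common: ∅.
  x = 3: f ≡ 0 at y ∈ ∅; g ≡ 0 at y ∈ {0, 6}; common: ∅.
  x = 4: f ≡ 0 at y ∈ ∅; g ≡ 0 at y ∈ {2, 3}; common: ∅.
  x = 5: f ≡ 0 at y ∈ ∅; g ≡ 0 at y ∈ {1, 3}; common: ∅.
  x = 6: f ≡ 0 at y ∈ ∅; g ≡ 0 at y ∈ ∅; common: ∅.
Collecting: common zeros = ∅, so the count is 0.
Comparison with the Bézout bound: 0 ≤ 2 = deg(f)·deg(g), as expected for curves with no common component (the affine F_7-count falls short of the bound because intersections may lie at infinity, over extension fields, or carry multiplicity).


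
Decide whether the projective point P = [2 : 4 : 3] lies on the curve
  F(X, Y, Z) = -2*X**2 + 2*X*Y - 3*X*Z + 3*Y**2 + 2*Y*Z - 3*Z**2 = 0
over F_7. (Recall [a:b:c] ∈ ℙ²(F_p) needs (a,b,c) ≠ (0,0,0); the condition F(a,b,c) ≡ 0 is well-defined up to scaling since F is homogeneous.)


F(2,4,3) ≡ 0 (mod 7); P is on the curve.

Evaluate F(2, 4, 3) term-by-term (mod 7).
  -2*X**2 ↦ -2·4·1·1 = -8
  2*X*Y ↦ 2·2·4·1 = 16
  -3*X*Z ↦ -3·2·1·3 = -18
  3*Y**2 ↦ 3·1·16·1 = 48
  2*Y*Z ↦ 2·1·4·3 = 24
  -3*Z**2 ↦ -3·1·1·9 = -27
Sum: F(2, 4, 3) = (-8) + (16) + (-18) + (48) + (24) + (-27) = 35.
Reducing mod 7: 35 ≡ 0 (mod 7).
Since F(a, b, c) ≡ 0 (mod 7), P lies on the curve.


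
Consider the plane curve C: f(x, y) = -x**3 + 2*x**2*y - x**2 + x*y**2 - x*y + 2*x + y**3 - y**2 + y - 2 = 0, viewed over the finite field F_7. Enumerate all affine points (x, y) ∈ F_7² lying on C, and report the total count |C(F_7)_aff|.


Affine F_7-points: {(1, 4), (1, 5), (2, 4), (2, 5), (4, 4), (5, 1), (6, 5)}; count = 7.

For each of the 49 pairs (x, y) ∈ F_7², evaluate f(x, y) mod 7. Record the zeros.
  x = 0: [0↦5, 1↦6, 2↦4, 3↦5, 4↦1, 5↦5, 6↦2]  zeros at y ∈ ∅
  x = 1: [0↦5, 1↦1, 2↦3, 3↦3, 4↦0, 5↦0, 6↦2]  zeros at y ∈ {4, 5}
  x = 2: [0↦4, 1↦6, 2↦2, 3↦5, 4↦0, 5↦0, 6↦4]  zeros at y ∈ {4, 5}
  x = 3: [0↦3, 1↦1, 2↦2, 3↦5, 4↦2, 5↦6, 6↦2]  zeros at y ∈ ∅
  x = 4: [0↦3, 1↦1, 2↦4, 3↦4, 4↦0, 5↦5, 6↦4]  zeros at y ∈ {4}
  x = 5: [0↦5, 1↦0, 2↦2, 3↦3, 4↦2, 5↦5, 6↦4]  zeros at y ∈ {1}
  x = 6: [0↦3, 1↦6, 2↦4, 3↦3, 4↦2, 5↦0, 6↦3]  zeros at y ∈ {5}
Collecting zeros: affine points = {(1, 4), (1, 5), (2, 4), (2, 5), (4, 4), (5, 1), (6, 5)}.
Total count |C(F_7)_aff| = 7.


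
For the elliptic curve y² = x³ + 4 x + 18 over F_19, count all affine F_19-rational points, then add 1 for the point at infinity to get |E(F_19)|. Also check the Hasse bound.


Affine points = {(1, 2), (1, 17), (3, 0), (5, 7), (5, 12), (6, 7), (6, 12), (7, 3), (7, 16), (8, 7), (8, 12), (9, 2), (9, 17), (11, 5), (11, 14), (13, 5), (13, 14), (14, 5), (14, 14), (16, 6), (16, 13)}; affine count = 21; |E(F_19)| = 22.

Discriminant check: Δ ∝ 4a³ + 27b² = 4·4³ + 27·18² = 4·64 + 27·324 ≡ 17 (mod 19). Nonzero ⇒ E is nonsingular.
For each x ∈ F_19, compute rhs = x³ + 4·x + 18 mod 19, then count y ∈ F_19 with y² ≡ rhs.
  x = 0: rhs = 18, matching y values: none (0 points).
  x = 1: rhs = 4, matching y values: 2, 17 (2 points).
  x = 2: rhs = 15, matching y values: none (0 points).
  x = 3: rhs = 0, matching y values: 0 (1 points).
  x = 4: rhs = 3, matching y values: none (0 points).
  x = 5: rhs = 11, matching y values: 7, 12 (2 points).
  x = 6: rhs = 11, matching y values: 7, 12 (2 points).
  x = 7: rhs = 9, matching y values: 3, 16 (2 points).
  x = 8: rhs = 11, matching y values: 7, 12 (2 points).
  x = 9: rhs = 4, matching y values: 2, 17 (2 points).
  x = 10: rhs = 13, matching y values: none (0 points).
  x = 11: rhs = 6, matching y values: 5, 14 (2 points).
  x = 12: rhs = 8, matching y values: none (0 points).
  x = 13: rhs = 6, matching y values: 5, 14 (2 points).
  x = 14: rhs = 6, matching y values: 5, 14 (2 points).
  x = 15: rhs = 14, matching y values: none (0 points).
  x = 16: rhs = 17, matching y values: 6, 13 (2 points).
  x = 17: rhs = 2, matching y values: none (0 points).
  x = 18: rhs = 13, matching y values: none (0 points).
Total affine count: 21.
Full point count |E(F_19)| = 21 + 1 = 22.
Hasse bound: |22 − (19+1)| = |2| = 2 ≤ 2√19 ≈ 8.7178 ✓.


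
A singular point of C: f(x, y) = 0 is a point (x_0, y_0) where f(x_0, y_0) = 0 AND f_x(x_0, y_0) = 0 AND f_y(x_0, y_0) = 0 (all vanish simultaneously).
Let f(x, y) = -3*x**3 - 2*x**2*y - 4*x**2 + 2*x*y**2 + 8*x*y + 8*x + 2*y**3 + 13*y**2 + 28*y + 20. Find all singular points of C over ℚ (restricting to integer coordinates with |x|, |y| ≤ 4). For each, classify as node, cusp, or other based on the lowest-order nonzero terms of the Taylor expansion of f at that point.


Singular points: {(0, -2)}; classification: cusp.

Compute partial derivatives:
  f_x = -9*x**2 - 4*x*y - 8*x + 2*y**2 + 8*y + 8.
  f_y = -2*x**2 + 4*x*y + 8*x + 6*y**2 + 26*y + 28.
Scan x_0 ∈ {−4, ..., 4}. For each x_0, f_y(x_0, y) is a polynomial in y; find its integer roots y ∈ {−4, ..., 4}, then test f_x and f at those candidates.
  x = -4: f_y(-4, y) = 6*y**2 + 10*y - 36; no integer root y with |y| ≤ 4.
  x = -3: f_y(-3, y) = 6*y**2 + 14*y - 14; no integer root y with |y| ≤ 4.
  x = -2: f_y(-2, y) = 6*y**2 + 18*y + 4; no integer root y with |y| ≤ 4.
  x = -1: f_y(-1, y) = 6*y**2 + 22*y + 18; no integer root y with |y| ≤ 4.
  x = 0: f_y(0, y) = 6*y**2 + 26*y + 28; vanishes at y ∈ {-2}. (0, -2): f_x = 0, f = 0 — SINGULAR.
  x = 1: f_y(1, y) = 6*y**2 + 30*y + 34; no integer root y with |y| ≤ 4.
  x = 2: f_y(2, y) = 6*y**2 + 34*y + 36; no integer root y with |y| ≤ 4.
  x = 3: f_y(3, y) = 6*y**2 + 38*y + 34; no integer root y with |y| ≤ 4.
  x = 4: f_y(4, y) = 6*y**2 + 42*y + 28; no integer root y with |y| ≤ 4.
Only singular point on the grid: (0, -2).
Classify: substitute x = 0 + u, y = -2 + v and expand: f = -3*u**3 - 2*u**2*v + 2*u*v**2 + 2*v**3 + v**2.
No constant or linear terms (consistent with a singular point). Quadratic part: v**2. Cubic part: -3*u**3 - 2*u**2*v + 2*u*v**2 + 2*v**3.
The quadratic part v**2 is a perfect square, so there is a single (double) tangent line v = 0, i.e. y = -2. Restricting the cubic part to that line (v = 0) leaves -3*u**3 ≠ 0, so f is not divisible by v and the branch is v² ≈ 3*u**3 to lowest order — this is a cusp.
Classification: cusp.


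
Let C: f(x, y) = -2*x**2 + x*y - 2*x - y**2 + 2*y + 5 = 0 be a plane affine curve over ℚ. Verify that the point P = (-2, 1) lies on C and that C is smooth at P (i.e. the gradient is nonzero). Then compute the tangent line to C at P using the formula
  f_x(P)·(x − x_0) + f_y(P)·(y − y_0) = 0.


Tangent line at P: 7*x - 2*y + 16 = 0.

Step 1: f(-2, 1) = 0, so P lies on C.
Step 2: partial derivatives
  f_x(x, y) = -4*x + y - 2, f_y(x, y) = x - 2*y + 2.
  f_x(P) = 7, f_y(P) = -2 (gradient nonzero, so P is smooth).
Step 3: tangent line at P: 7·(x − -2) + -2·(y − 1) = 0.
Expanding: 7*x - 2*y + 16 = 0.


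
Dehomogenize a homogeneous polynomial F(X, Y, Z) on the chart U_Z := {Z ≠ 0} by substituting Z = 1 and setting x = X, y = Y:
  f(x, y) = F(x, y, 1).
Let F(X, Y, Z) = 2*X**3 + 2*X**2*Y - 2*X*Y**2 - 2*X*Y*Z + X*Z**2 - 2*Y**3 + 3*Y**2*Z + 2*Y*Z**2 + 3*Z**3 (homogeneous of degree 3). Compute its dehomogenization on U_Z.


f(x, y) = 2*x**3 + 2*x**2*y - 2*x*y**2 - 2*x*y + x - 2*y**3 + 3*y**2 + 2*y + 3

On U_Z we set Z = 1. Each monomial c·X^i·Y^j·Z^k in F becomes c·x^i·y^j·1^k = c·x^i·y^j.
Substituting Z = 1: F(X, Y, 1) = 2*x**3 + 2*x**2*y - 2*x*y**2 - 2*x*y + x - 2*y**3 + 3*y**2 + 2*y + 3.
Note: deg(f) ≤ deg(F) = 3; strict inequality happens when F is divisible by Z (lost terms).


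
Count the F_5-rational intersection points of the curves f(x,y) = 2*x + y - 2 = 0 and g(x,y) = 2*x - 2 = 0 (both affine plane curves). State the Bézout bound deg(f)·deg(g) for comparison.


Common zeros: {(1, 0)}; count = 1; Bézout bound = 1.

deg(f) = 1, deg(g) = 1, so Bézout bound = 1.
Scan x ∈ F_5. For each x, list the y ∈ F_5 with f(x, y) ≡ 0 and those with g(x, y) ≡ 0 (mod 5); the common zeros in that column are the intersection.
  x = 0: f ≡ 0 at y ∈ {2}; g ≡ 0 at y ∈ ∅; common: ∅.
  x = 1: f ≡ 0 at y ∈ {0}; g ≡ 0 at y ∈ {0, 1, 2, 3, 4}; common: {0}.
  x = 2: f ≡ 0 at y ∈ {3}; g ≡ 0 at y ∈ ∅; common: ∅.
  x = 3: f ≡ 0 at y ∈ {1}; g ≡ 0 at y ∈ ∅; common: ∅.
  x = 4: f ≡ 0 at y ∈ {4}; g ≡ 0 at y ∈ ∅; common: ∅.
Collecting: common zeros = {(1, 0)}, so the count is 1.
Comparison with the Bézout bound: 1 ≤ 1 = deg(f)·deg(g), as expected for curves with no common component (the bound is attained).


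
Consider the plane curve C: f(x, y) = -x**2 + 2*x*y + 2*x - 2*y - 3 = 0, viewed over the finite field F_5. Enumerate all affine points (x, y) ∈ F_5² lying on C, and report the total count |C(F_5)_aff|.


Affine F_5-points: {(0, 1), (2, 4), (3, 4), (4, 1)}; count = 4.

For each of the 25 pairs (x, y) ∈ F_5², evaluate f(x, y) mod 5. Record the zeros.
  x = 0: [0↦2, 1↦0, 2↦3, 3↦1, 4↦4]  zeros at y ∈ {1}
  x = 1: [0↦3, 1↦3, 2↦3, 3↦3, 4↦3]  zeros at y ∈ ∅
  x = 2: [0↦2, 1↦4, 2↦1, 3↦3, 4↦0]  zeros at y ∈ {4}
  x = 3: [0↦4, 1↦3, 2↦2, 3↦1, 4↦0]  zeros at y ∈ {4}
  x = 4: [0↦4, 1↦0, 2↦1, 3↦2, 4↦3]  zeros at y ∈ {1}
Collecting zeros: affine points = {(0, 1), (2, 4), (3, 4), (4, 1)}.
Total count |C(F_5)_aff| = 4.


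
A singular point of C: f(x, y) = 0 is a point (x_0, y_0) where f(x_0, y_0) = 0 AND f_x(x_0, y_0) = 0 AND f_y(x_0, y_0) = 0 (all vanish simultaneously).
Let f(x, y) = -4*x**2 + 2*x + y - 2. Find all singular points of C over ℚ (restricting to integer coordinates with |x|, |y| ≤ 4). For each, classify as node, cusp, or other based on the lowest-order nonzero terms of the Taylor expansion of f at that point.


No singular points in the scanned grid; C is smooth there.

Compute partial derivatives:
  f_x = 2 - 8*x.
  f_y = 1.
f_y = 1 is a nonzero constant, so f_y never vanishes: no point (x, y) can satisfy f = f_x = f_y = 0. In particular no (x, y) ∈ {−4, ..., 4}² is singular; the curve is smooth.


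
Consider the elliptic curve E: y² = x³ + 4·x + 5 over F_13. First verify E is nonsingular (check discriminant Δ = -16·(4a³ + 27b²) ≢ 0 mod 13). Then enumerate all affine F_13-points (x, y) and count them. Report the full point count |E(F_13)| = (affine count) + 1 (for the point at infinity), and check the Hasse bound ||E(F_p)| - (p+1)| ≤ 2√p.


Affine points = {(1, 6), (1, 7), (7, 5), (7, 8), (8, 4), (8, 9), (9, 4), (9, 9), (12, 0)}; affine count = 9; |E(F_13)| = 10.

Discriminant check: Δ ∝ 4a³ + 27b² = 4·4³ + 27·5² = 4·64 + 27·25 ≡ 8 (mod 13). Nonzero ⇒ E is nonsingular.
For each x ∈ F_13, compute rhs = x³ + 4·x + 5 mod 13, then count y ∈ F_13 with y² ≡ rhs.
  x = 0: rhs = 5, matching y values: none (0 points).
  x = 1: rhs = 10, matching y values: 6, 7 (2 points).
  x = 2: rhs = 8, matching y values: none (0 points).
  x = 3: rhs = 5, matching y values: none (0 points).
  x = 4: rhs = 7, matching y values: none (0 points).
  x = 5: rhs = 7, matching y values: none (0 points).
  x = 6: rhs = 11, matching y values: none (0 points).
  x = 7: rhs = 12, matching y values: 5, 8 (2 points).
  x = 8: rhs = 3, matching y values: 4, 9 (2 points).
  x = 9: rhs = 3, matching y values: 4, 9 (2 points).
  x = 10: rhs = 5, matching y values: none (0 points).
  x = 11: rhs = 2, matching y values: none (0 points).
  x = 12: rhs = 0, matching y values: 0 (1 points).
Total affine count: 9.
Full point count |E(F_13)| = 9 + 1 = 10.
Hasse bound: |10 − (13+1)| = |-4| = 4 ≤ 2√13 ≈ 7.2111 ✓.


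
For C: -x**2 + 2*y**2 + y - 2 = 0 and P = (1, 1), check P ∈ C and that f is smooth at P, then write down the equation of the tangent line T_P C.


Tangent line at P: -2*x + 5*y - 3 = 0.

Step 1: f(1, 1) = 0, so P lies on C.
Step 2: partial derivatives
  f_x(x, y) = -2*x, f_y(x, y) = 4*y + 1.
  f_x(P) = -2, f_y(P) = 5 (gradient nonzero, so P is smooth).
Step 3: tangent line at P: -2·(x − 1) + 5·(y − 1) = 0.
Expanding: -2*x + 5*y - 3 = 0.


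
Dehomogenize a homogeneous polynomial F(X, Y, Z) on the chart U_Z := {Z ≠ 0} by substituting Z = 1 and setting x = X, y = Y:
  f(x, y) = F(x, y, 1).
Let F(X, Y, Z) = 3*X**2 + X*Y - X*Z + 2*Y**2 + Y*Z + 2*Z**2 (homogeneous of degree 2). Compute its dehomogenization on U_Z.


f(x, y) = 3*x**2 + x*y - x + 2*y**2 + y + 2

On U_Z we set Z = 1. Each monomial c·X^i·Y^j·Z^k in F becomes c·x^i·y^j·1^k = c·x^i·y^j.
Substituting Z = 1: F(X, Y, 1) = 3*x**2 + x*y - x + 2*y**2 + y + 2.
Note: deg(f) ≤ deg(F) = 2; strict inequality happens when F is divisible by Z (lost terms).


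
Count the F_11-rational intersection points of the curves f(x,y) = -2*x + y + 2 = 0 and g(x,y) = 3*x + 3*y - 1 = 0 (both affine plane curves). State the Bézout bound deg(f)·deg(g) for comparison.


Common zeros: {(2, 2)}; count = 1; Bézout bound = 1.

deg(f) = 1, deg(g) = 1, so Bézout bound = 1.
Scan x ∈ F_11. For each x, list the y ∈ F_11 with f(x, y) ≡ 0 and those with g(x, y) ≡ 0 (mod 11); the common zeros in that column are the intersection.
  x = 0: f ≡ 0 at y ∈ {9}; g ≡ 0 at y ∈ {4}; common: ∅.
  x = 1: f ≡ 0 at y ∈ {0}; g ≡ 0 at y ∈ {3}; common: ∅.
  x = 2: f ≡ 0 at y ∈ {2}; g ≡ 0 at y ∈ {2}; common: {2}.
  x = 3: f ≡ 0 at y ∈ {4}; g ≡ 0 at y ∈ {1}; common: ∅.
  x = 4: f ≡ 0 at y ∈ {6}; g ≡ 0 at y ∈ {0}; common: ∅.
  x = 5: f ≡ 0 at y ∈ {8}; g ≡ 0 at y ∈ {10}; common: ∅.
  x = 6: f ≡ 0 at y ∈ {10}; g ≡ 0 at y ∈ {9}; common: ∅.
  x = 7: f ≡ 0 at y ∈ {1}; g ≡ 0 at y ∈ {8}; common: ∅.
  x = 8: f ≡ 0 at y ∈ {3}; g ≡ 0 at y ∈ {7}; common: ∅.
  x = 9: f ≡ 0 at y ∈ {5}; g ≡ 0 at y ∈ {6}; common: ∅.
  x = 10: f ≡ 0 at y ∈ {7}; g ≡ 0 at y ∈ {5}; common: ∅.
Collecting: common zeros = {(2, 2)}, so the count is 1.
Comparison with the Bézout bound: 1 ≤ 1 = deg(f)·deg(g), as expected for curves with no common component (the bound is attained).


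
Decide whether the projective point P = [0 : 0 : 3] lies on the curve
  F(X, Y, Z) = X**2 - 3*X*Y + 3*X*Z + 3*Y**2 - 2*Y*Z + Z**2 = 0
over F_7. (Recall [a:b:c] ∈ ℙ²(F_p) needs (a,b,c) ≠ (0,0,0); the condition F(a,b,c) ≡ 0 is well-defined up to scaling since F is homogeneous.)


F(0,0,3) ≡ 2 (mod 7); P is NOT on the curve.

Evaluate F(0, 0, 3) term-by-term (mod 7).
  X**2 ↦ 1·0·1·1 = 0
  -3*X*Y ↦ -3·0·0·1 = 0
  3*X*Z ↦ 3·0·1·3 = 0
  3*Y**2 ↦ 3·1·0·1 = 0
  -2*Y*Z ↦ -2·1·0·3 = 0
  Z**2 ↦ 1·1·1·9 = 9
Sum: F(0, 0, 3) = (0) + (0) + (0) + (0) + (0) + (9) = 9.
Reducing mod 7: 9 ≡ 2 (mod 7).
Since F(a, b, c) ≡ 2 ≠ 0 (mod 7), P does NOT lie on the curve.


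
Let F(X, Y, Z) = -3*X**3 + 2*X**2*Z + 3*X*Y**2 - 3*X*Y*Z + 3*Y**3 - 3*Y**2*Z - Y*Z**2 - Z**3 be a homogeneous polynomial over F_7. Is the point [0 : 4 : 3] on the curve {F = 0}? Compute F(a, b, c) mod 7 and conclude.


F(0,4,3) ≡ 6 (mod 7); P is NOT on the curve.

Evaluate F(0, 4, 3) term-by-term (mod 7).
  -3*X**3 ↦ -3·0·1·1 = 0
  2*X**2*Z ↦ 2·0·1·3 = 0
  3*X*Y**2 ↦ 3·0·16·1 = 0
  -3*X*Y*Z ↦ -3·0·4·3 = 0
  3*Y**3 ↦ 3·1·64·1 = 192
  -3*Y**2*Z ↦ -3·1·16·3 = -144
  -Y*Z**2 ↦ -1·1·4·9 = -36
  -Z**3 ↦ -1·1·1·27 = -27
Sum: F(0, 4, 3) = (0) + (0) + (0) + (0) + (192) + (-144) + (-36) + (-27) = -15.
Reducing mod 7: -15 ≡ 6 (mod 7).
Since F(a, b, c) ≡ 6 ≠ 0 (mod 7), P does NOT lie on the curve.


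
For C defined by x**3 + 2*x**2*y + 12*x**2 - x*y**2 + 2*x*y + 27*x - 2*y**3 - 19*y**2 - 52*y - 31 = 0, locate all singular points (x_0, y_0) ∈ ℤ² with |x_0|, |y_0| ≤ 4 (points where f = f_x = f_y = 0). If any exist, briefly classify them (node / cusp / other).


Singular points: {(-2, -3)}; classification: cusp.

Compute partial derivatives:
  f_x = 3*x**2 + 4*x*y + 24*x - y**2 + 2*y + 27.
  f_y = 2*x**2 - 2*x*y + 2*x - 6*y**2 - 38*y - 52.
Scan x_0 ∈ {−4, ..., 4}. For each x_0, f_y(x_0, y) is a polynomial in y; find its integer roots y ∈ {−4, ..., 4}, then test f_x and f at those candidates.
  x = -4: f_y(-4, y) = -6*y**2 - 30*y - 28; no integer root y with |y| ≤ 4.
  x = -3: f_y(-3, y) = -6*y**2 - 32*y - 40; vanishes at y ∈ {-2}. (-3, -2): f_x = -2 ≠ 0.
  x = -2: f_y(-2, y) = -6*y**2 - 34*y - 48; vanishes at y ∈ {-3}. (-2, -3): f_x = 0, f = 0 — SINGULAR.
  x = -1: f_y(-1, y) = -6*y**2 - 36*y - 52; no integer root y with |y| ≤ 4.
  x = 0: f_y(0, y) = -6*y**2 - 38*y - 52; vanishes at y ∈ {-2}. (0, -2): f_x = 19 ≠ 0.
  x = 1: f_y(1, y) = -6*y**2 - 40*y - 48; no integer root y with |y| ≤ 4.
  x = 2: f_y(2, y) = -6*y**2 - 42*y - 40; no integer root y with |y| ≤ 4.
  x = 3: f_y(3, y) = -6*y**2 - 44*y - 28; no integer root y with |y| ≤ 4.
  x = 4: f_y(4, y) = -6*y**2 - 46*y - 12; no integer root y with |y| ≤ 4.
Only singular point on the grid: (-2, -3).
Classify: substitute x = -2 + u, y = -3 + v and expand: f = u**3 + 2*u**2*v - u*v**2 - 2*v**3 + v**2.
No constant or linear terms (consistent with a singular point). Quadratic part: v**2. Cubic part: u**3 + 2*u**2*v - u*v**2 - 2*v**3.
The quadratic part v**2 is a perfect square, so there is a single (double) tangent line v = 0, i.e. y = -3. Restricting the cubic part to that line (v = 0) leaves u**3 ≠ 0, so f is not divisible by v and the branch is v² ≈ -u**3 to lowest order — this is a cusp.
Classification: cusp.


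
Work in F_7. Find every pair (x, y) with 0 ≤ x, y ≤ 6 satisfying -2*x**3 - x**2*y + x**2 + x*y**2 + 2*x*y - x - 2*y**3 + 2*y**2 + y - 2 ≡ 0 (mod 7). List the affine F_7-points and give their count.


Affine F_7-points: {(0, 3), (2, 2), (2, 5), (3, 1), (6, 2), (6, 3), (6, 6)}; count = 7.

For each of the 49 pairs (x, y) ∈ F_7², evaluate f(x, y) mod 7. Record the zeros.
  x = 0: [0↦5, 1↦6, 2↦6, 3↦0, 4↦4, 5↦6, 6↦1]  zeros at y ∈ {3}
  x = 1: [0↦3, 1↦6, 2↦3, 3↦3, 4↦1, 5↦6, 6↦6]  zeros at y ∈ ∅
  x = 2: [0↦5, 1↦1, 2↦0, 3↦4, 4↦1, 5↦0, 6↦3]  zeros at y ∈ {2, 5}
  x = 3: [0↦6, 1↦0, 2↦6, 3↦5, 4↦6, 5↦4, 6↦1]  zeros at y ∈ {1}
  x = 4: [0↦1, 1↦5, 2↦2, 3↦1, 4↦4, 5↦6, 6↦2]  zeros at y ∈ ∅
  x = 5: [0↦6, 1↦4, 2↦4, 3↦1, 4↦4, 5↦1, 6↦1]  zeros at y ∈ ∅
  x = 6: [0↦2, 1↦6, 2↦0, 3↦0, 4↦1, 5↦5, 6↦0]  zeros at y ∈ {2, 3, 6}
Collecting zeros: affine points = {(0, 3), (2, 2), (2, 5), (3, 1), (6, 2), (6, 3), (6, 6)}.
Total count |C(F_7)_aff| = 7.


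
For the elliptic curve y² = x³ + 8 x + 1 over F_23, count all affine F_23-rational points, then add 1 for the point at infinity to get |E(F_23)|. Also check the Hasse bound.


Affine points = {(0, 1), (0, 22), (2, 5), (2, 18), (3, 11), (3, 12), (6, 9), (6, 14), (7, 3), (7, 20), (8, 5), (8, 18), (10, 0), (12, 10), (12, 13), (13, 5), (13, 18), (15, 0), (16, 4), (16, 19), (17, 6), (17, 17), (21, 0)}; affine count = 23; |E(F_23)| = 24.

Discriminant check: Δ ∝ 4a³ + 27b² = 4·8³ + 27·1² = 4·512 + 27·1 ≡ 5 (mod 23). Nonzero ⇒ E is nonsingular.
For each x ∈ F_23, compute rhs = x³ + 8·x + 1 mod 23, then count y ∈ F_23 with y² ≡ rhs.
  x = 0: rhs = 1, matching y values: 1, 22 (2 points).
  x = 1: rhs = 10, matching y values: none (0 points).
  x = 2: rhs = 2, matching y values: 5, 18 (2 points).
  x = 3: rhs = 6, matching y values: 11, 12 (2 points).
  x = 4: rhs = 5, matching y values: none (0 points).
  x = 5: rhs = 5, matching y values: none (0 points).
  x = 6: rhs = 12, matching y values: 9, 14 (2 points).
  x = 7: rhs = 9, matching y values: 3, 20 (2 points).
  x = 8: rhs = 2, matching y values: 5, 18 (2 points).
  x = 9: rhs = 20, matching y values: none (0 points).
  x = 10: rhs = 0, matching y values: 0 (1 points).
  x = 11: rhs = 17, matching y values: none (0 points).
  x = 12: rhs = 8, matching y values: 10, 13 (2 points).
  x = 13: rhs = 2, matching y values: 5, 18 (2 points).
  x = 14: rhs = 5, matching y values: none (0 points).
  x = 15: rhs = 0, matching y values: 0 (1 points).
  x = 16: rhs = 16, matching y values: 4, 19 (2 points).
  x = 17: rhs = 13, matching y values: 6, 17 (2 points).
  x = 18: rhs = 20, matching y values: none (0 points).
  x = 19: rhs = 20, matching y values: none (0 points).
  x = 20: rhs = 19, matching y values: none (0 points).
  x = 21: rhs = 0, matching y values: 0 (1 points).
  x = 22: rhs = 15, matching y values: none (0 points).
Total affine count: 23.
Full point count |E(F_23)| = 23 + 1 = 24.
Hasse bound: |24 − (23+1)| = |0| = 0 ≤ 2√23 ≈ 9.5917 ✓.


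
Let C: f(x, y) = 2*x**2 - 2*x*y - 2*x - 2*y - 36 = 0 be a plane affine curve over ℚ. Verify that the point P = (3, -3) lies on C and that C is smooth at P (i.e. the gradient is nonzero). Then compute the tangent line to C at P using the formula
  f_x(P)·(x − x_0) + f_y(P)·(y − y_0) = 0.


Tangent line at P: 16*x - 8*y - 72 = 0.

Step 1: f(3, -3) = 0, so P lies on C.
Step 2: partial derivatives
  f_x(x, y) = 4*x - 2*y - 2, f_y(x, y) = -2*x - 2.
  f_x(P) = 16, f_y(P) = -8 (gradient nonzero, so P is smooth).
Step 3: tangent line at P: 16·(x − 3) + -8·(y − -3) = 0.
Expanding: 16*x - 8*y - 72 = 0.


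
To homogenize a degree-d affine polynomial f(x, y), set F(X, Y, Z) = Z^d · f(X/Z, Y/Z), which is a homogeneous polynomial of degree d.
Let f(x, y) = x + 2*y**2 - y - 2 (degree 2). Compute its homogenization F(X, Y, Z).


F(X, Y, Z) = X*Z + 2*Y**2 - Y*Z - 2*Z**2

deg(f) = 2.
Substitute x = X/Z, y = Y/Z into f, then multiply by Z^2.
  monomial 1·x^1·y^0 ↦ 1·X^1·Y^0·Z^1.
  monomial 2·x^0·y^2 ↦ 2·X^0·Y^2·Z^0.
  monomial -1·x^0·y^1 ↦ -1·X^0·Y^1·Z^1.
  monomial -2·x^0·y^0 ↦ -2·X^0·Y^0·Z^2.
Collecting: F(X, Y, Z) = X*Z + 2*Y**2 - Y*Z - 2*Z**2.


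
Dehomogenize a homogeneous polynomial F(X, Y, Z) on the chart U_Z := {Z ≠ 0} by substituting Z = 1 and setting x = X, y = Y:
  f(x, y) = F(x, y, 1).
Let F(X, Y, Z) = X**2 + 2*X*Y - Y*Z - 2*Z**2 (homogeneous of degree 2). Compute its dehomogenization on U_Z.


f(x, y) = x**2 + 2*x*y - y - 2

On U_Z we set Z = 1. Each monomial c·X^i·Y^j·Z^k in F becomes c·x^i·y^j·1^k = c·x^i·y^j.
Substituting Z = 1: F(X, Y, 1) = x**2 + 2*x*y - y - 2.
Note: deg(f) ≤ deg(F) = 2; strict inequality happens when F is divisible by Z (lost terms).


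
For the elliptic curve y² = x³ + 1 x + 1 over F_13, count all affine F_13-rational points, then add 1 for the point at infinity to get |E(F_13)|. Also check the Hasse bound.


Affine points = {(0, 1), (0, 12), (1, 4), (1, 9), (4, 2), (4, 11), (5, 1), (5, 12), (7, 0), (8, 1), (8, 12), (10, 6), (10, 7), (11, 2), (11, 11), (12, 5), (12, 8)}; affine count = 17; |E(F_13)| = 18.

Discriminant check: Δ ∝ 4a³ + 27b² = 4·1³ + 27·1² = 4·1 + 27·1 ≡ 5 (mod 13). Nonzero ⇒ E is nonsingular.
For each x ∈ F_13, compute rhs = x³ + 1·x + 1 mod 13, then count y ∈ F_13 with y² ≡ rhs.
  x = 0: rhs = 1, matching y values: 1, 12 (2 points).
  x = 1: rhs = 3, matching y values: 4, 9 (2 points).
  x = 2: rhs = 11, matching y values: none (0 points).
  x = 3: rhs = 5, matching y values: none (0 points).
  x = 4: rhs = 4, matching y values: 2, 11 (2 points).
  x = 5: rhs = 1, matching y values: 1, 12 (2 points).
  x = 6: rhs = 2, matching y values: none (0 points).
  x = 7: rhs = 0, matching y values: 0 (1 points).
  x = 8: rhs = 1, matching y values: 1, 12 (2 points).
  x = 9: rhs = 11, matching y values: none (0 points).
  x = 10: rhs = 10, matching y values: 6, 7 (2 points).
  x = 11: rhs = 4, matching y values: 2, 11 (2 points).
  x = 12: rhs = 12, matching y values: 5, 8 (2 points).
Total affine count: 17.
Full point count |E(F_13)| = 17 + 1 = 18.
Hasse bound: |18 − (13+1)| = |4| = 4 ≤ 2√13 ≈ 7.2111 ✓.


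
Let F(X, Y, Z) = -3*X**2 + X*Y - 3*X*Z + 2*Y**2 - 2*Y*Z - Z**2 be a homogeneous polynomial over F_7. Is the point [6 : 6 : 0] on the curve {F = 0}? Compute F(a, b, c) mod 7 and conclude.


F(6,6,0) ≡ 0 (mod 7); P is on the curve.

Evaluate F(6, 6, 0) term-by-term (mod 7).
  -3*X**2 ↦ -3·36·1·1 = -108
  X*Y ↦ 1·6·6·1 = 36
  -3*X*Z ↦ -3·6·1·0 = 0
  2*Y**2 ↦ 2·1·36·1 = 72
  -2*Y*Z ↦ -2·1·6·0 = 0
  -Z**2 ↦ -1·1·1·0 = 0
Sum: F(6, 6, 0) = (-108) + (36) + (0) + (72) + (0) + (0) = 0.
Reducing mod 7: 0 ≡ 0 (mod 7).
Since F(a, b, c) ≡ 0 (mod 7), P lies on the curve.


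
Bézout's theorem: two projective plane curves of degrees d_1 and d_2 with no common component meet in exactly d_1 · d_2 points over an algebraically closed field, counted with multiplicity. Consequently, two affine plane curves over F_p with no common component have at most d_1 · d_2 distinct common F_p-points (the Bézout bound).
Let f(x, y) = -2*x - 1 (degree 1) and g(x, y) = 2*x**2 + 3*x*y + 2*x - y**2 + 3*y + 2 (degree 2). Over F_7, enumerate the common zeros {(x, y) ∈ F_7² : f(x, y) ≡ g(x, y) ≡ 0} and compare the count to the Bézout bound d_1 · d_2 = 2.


Common zeros: ∅; count = 0; Bézout bound = 2.

deg(f) = 1, deg(g) = 2, so Bézout bound = 2.
Scan x ∈ F_7. For each x, list the y ∈ F_7 with f(x, y) ≡ 0 and those with g(x, y) ≡ 0 (mod 7); the common zeros in that column are the intersection.
  x = 0: f ≡ 0 at y ∈ ∅; g ≡ 0 at y ∈ ∅; common: ∅.
  x = 1: f ≡ 0 at y ∈ ∅; g ≡ 0 at y ∈ {2, 4}; common: ∅.
  x = 2: f ≡ 0 at y ∈ ∅; g ≡ 0 at y ∈ {0, 2}; common: ∅.
  x = 3: f ≡ 0 at y ∈ {0, 1, 2, 3, 4, 5, 6}; g ≡ 0 at y ∈ ∅; common: ∅.
  x = 4: f ≡ 0 at y ∈ ∅; g ≡ 0 at y ∈ {0, 1}; common: ∅.
  x = 5: f ≡ 0 at y ∈ ∅; g ≡ 0 at y ∈ ∅; common: ∅.
  x = 6: f ≡ 0 at y ∈ ∅; g ≡ 0 at y ∈ {3, 4}; common: ∅.
Collecting: common zeros = ∅, so the count is 0.
Comparison with the Bézout bound: 0 ≤ 2 = deg(f)·deg(g), as expected for curves with no common component (the affine F_7-count falls short of the bound because intersections may lie at infinity, over extension fields, or carry multiplicity).


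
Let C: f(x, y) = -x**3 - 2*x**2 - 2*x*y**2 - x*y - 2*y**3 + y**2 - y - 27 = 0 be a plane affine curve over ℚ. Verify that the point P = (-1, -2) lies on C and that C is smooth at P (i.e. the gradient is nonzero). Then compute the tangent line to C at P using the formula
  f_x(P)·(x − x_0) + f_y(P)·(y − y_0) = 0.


Tangent line at P: -5*x - 36*y - 77 = 0.

Step 1: f(-1, -2) = 0, so P lies on C.
Step 2: partial derivatives
  f_x(x, y) = -3*x**2 - 4*x - 2*y**2 - y, f_y(x, y) = -4*x*y - x - 6*y**2 + 2*y - 1.
  f_x(P) = -5, f_y(P) = -36 (gradient nonzero, so P is smooth).
Step 3: tangent line at P: -5·(x − -1) + -36·(y − -2) = 0.
Expanding: -5*x - 36*y - 77 = 0.


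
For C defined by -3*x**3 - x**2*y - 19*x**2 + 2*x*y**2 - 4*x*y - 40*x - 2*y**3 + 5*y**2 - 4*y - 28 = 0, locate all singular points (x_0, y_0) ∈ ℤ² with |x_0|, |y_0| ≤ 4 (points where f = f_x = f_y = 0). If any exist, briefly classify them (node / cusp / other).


Singular points: {(-2, 0)}; classification: node.

Compute partial derivatives:
  f_x = -9*x**2 - 2*x*y - 38*x + 2*y**2 - 4*y - 40.
  f_y = -x**2 + 4*x*y - 4*x - 6*y**2 + 10*y - 4.
Scan x_0 ∈ {−4, ..., 4}. For each x_0, f_y(x_0, y) is a polynomial in y; find its integer roots y ∈ {−4, ..., 4}, then test f_x and f at those candidates.
  x = -4: f_y(-4, y) = -6*y**2 - 6*y - 4; no integer root y with |y| ≤ 4.
  x = -3: f_y(-3, y) = -6*y**2 - 2*y - 1; no integer root y with |y| ≤ 4.
  x = -2: f_y(-2, y) = -6*y**2 + 2*y; vanishes at y ∈ {0}. (-2, 0): f_x = 0, f = 0 — SINGULAR.
  x = -1: f_y(-1, y) = -6*y**2 + 6*y - 1; no integer root y with |y| ≤ 4.
  x = 0: f_y(0, y) = -6*y**2 + 10*y - 4; vanishes at y ∈ {1}. (0, 1): f_x = -42 ≠ 0.
  x = 1: f_y(1, y) = -6*y**2 + 14*y - 9; no integer root y with |y| ≤ 4.
  x = 2: f_y(2, y) = -6*y**2 + 18*y - 16; no integer root y with |y| ≤ 4.
  x = 3: f_y(3, y) = -6*y**2 + 22*y - 25; no integer root y with |y| ≤ 4.
  x = 4: f_y(4, y) = -6*y**2 + 26*y - 36; no integer root y with |y| ≤ 4.
Only singular point on the grid: (-2, 0).
Classify: substitute x = -2 + u, y = 0 + v and expand: f = -3*u**3 - u**2*v - u**2 + 2*u*v**2 - 2*v**3 + v**2.
No constant or linear terms (consistent with a singular point). Quadratic part: -u**2 + v**2. Cubic part: -3*u**3 - u**2*v + 2*u*v**2 - 2*v**3.
The quadratic part v**2 - u**2 = (v − u)(v + u) splits into two distinct linear factors, so there are two distinct tangent lines y − 0 = ±(x − -2) — this is a node (ordinary double point).
Classification: node.


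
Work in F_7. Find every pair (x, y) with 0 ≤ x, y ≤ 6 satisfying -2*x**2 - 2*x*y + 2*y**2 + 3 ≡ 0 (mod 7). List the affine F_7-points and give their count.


Affine F_7-points: {(0, 3), (0, 4), (2, 1), (3, 4), (3, 6), (4, 1), (4, 3), (5, 6)}; count = 8.

For each of the 49 pairs (x, y) ∈ F_7², evaluate f(x, y) mod 7. Record the zeros.
  x = 0: [0↦3, 1↦5, 2↦4, 3↦0, 4↦0, 5↦4, 6↦5]  zeros at y ∈ {3, 4}
  x = 1: [0↦1, 1↦1, 2↦5, 3↦6, 4↦4, 5↦6, 6↦5]  zeros at y ∈ ∅
  x = 2: [0↦2, 1↦0, 2↦2, 3↦1, 4↦4, 5↦4, 6↦1]  zeros at y ∈ {1}
  x = 3: [0↦6, 1↦2, 2↦2, 3↦6, 4↦0, 5↦5, 6↦0]  zeros at y ∈ {4, 6}
  x = 4: [0↦6, 1↦0, 2↦5, 3↦0, 4↦6, 5↦2, 6↦2]  zeros at y ∈ {1, 3}
  x = 5: [0↦2, 1↦1, 2↦4, 3↦4, 4↦1, 5↦2, 6↦0]  zeros at y ∈ {6}
  x = 6: [0↦1, 1↦5, 2↦6, 3↦4, 4↦6, 5↦5, 6↦1]  zeros at y ∈ ∅
Collecting zeros: affine points = {(0, 3), (0, 4), (2, 1), (3, 4), (3, 6), (4, 1), (4, 3), (5, 6)}.
Total count |C(F_7)_aff| = 8.


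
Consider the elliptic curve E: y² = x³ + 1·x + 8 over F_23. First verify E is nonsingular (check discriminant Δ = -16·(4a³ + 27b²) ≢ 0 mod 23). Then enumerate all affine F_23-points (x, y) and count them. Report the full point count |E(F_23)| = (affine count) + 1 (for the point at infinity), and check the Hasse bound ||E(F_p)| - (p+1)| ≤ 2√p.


Affine points = {(0, 10), (0, 13), (2, 8), (2, 15), (5, 0), (6, 0), (7, 6), (7, 17), (10, 11), (10, 12), (11, 4), (11, 19), (12, 0), (14, 11), (14, 12), (16, 7), (16, 16), (17, 4), (17, 19), (18, 4), (18, 19), (19, 3), (19, 20), (20, 1), (20, 22), (22, 11), (22, 12)}; affine count = 27; |E(F_23)| = 28.

Discriminant check: Δ ∝ 4a³ + 27b² = 4·1³ + 27·8² = 4·1 + 27·64 ≡ 7 (mod 23). Nonzero ⇒ E is nonsingular.
For each x ∈ F_23, compute rhs = x³ + 1·x + 8 mod 23, then count y ∈ F_23 with y² ≡ rhs.
  x = 0: rhs = 8, matching y values: 10, 13 (2 points).
  x = 1: rhs = 10, matching y values: none (0 points).
  x = 2: rhs = 18, matching y values: 8, 15 (2 points).
  x = 3: rhs = 15, matching y values: none (0 points).
  x = 4: rhs = 7, matching y values: none (0 points).
  x = 5: rhs = 0, matching y values: 0 (1 points).
  x = 6: rhs = 0, matching y values: 0 (1 points).
  x = 7: rhs = 13, matching y values: 6, 17 (2 points).
  x = 8: rhs = 22, matching y values: none (0 points).
  x = 9: rhs = 10, matching y values: none (0 points).
  x = 10: rhs = 6, matching y values: 11, 12 (2 points).
  x = 11: rhs = 16, matching y values: 4, 19 (2 points).
  x = 12: rhs = 0, matching y values: 0 (1 points).
  x = 13: rhs = 10, matching y values: none (0 points).
  x = 14: rhs = 6, matching y values: 11, 12 (2 points).
  x = 15: rhs = 17, matching y values: none (0 points).
  x = 16: rhs = 3, matching y values: 7, 16 (2 points).
  x = 17: rhs = 16, matching y values: 4, 19 (2 points).
  x = 18: rhs = 16, matching y values: 4, 19 (2 points).
  x = 19: rhs = 9, matching y values: 3, 20 (2 points).
  x = 20: rhs = 1, matching y values: 1, 22 (2 points).
  x = 21: rhs = 21, matching y values: none (0 points).
  x = 22: rhs = 6, matching y values: 11, 12 (2 points).
Total affine count: 27.
Full point count |E(F_23)| = 27 + 1 = 28.
Hasse bound: |28 − (23+1)| = |4| = 4 ≤ 2√23 ≈ 9.5917 ✓.


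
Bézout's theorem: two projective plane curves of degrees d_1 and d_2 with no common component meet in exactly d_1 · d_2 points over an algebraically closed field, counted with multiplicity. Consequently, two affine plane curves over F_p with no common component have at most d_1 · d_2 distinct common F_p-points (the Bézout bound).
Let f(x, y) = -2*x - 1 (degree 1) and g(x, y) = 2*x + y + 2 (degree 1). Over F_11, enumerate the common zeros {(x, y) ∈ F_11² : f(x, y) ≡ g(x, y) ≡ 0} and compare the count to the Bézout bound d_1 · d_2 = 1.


Common zeros: {(5, 10)}; count = 1; Bézout bound = 1.

deg(f) = 1, deg(g) = 1, so Bézout bound = 1.
Scan x ∈ F_11. For each x, list the y ∈ F_11 with f(x, y) ≡ 0 and those with g(x, y) ≡ 0 (mod 11); the common zeros in that column are the intersection.
  x = 0: f ≡ 0 at y ∈ ∅; g ≡ 0 at y ∈ {9}; common: ∅.
  x = 1: f ≡ 0 at y ∈ ∅; g ≡ 0 at y ∈ {7}; common: ∅.
  x = 2: f ≡ 0 at y ∈ ∅; g ≡ 0 at y ∈ {5}; common: ∅.
  x = 3: f ≡ 0 at y ∈ ∅; g ≡ 0 at y ∈ {3}; common: ∅.
  x = 4: f ≡ 0 at y ∈ ∅; g ≡ 0 at y ∈ {1}; common: ∅.
  x = 5: f ≡ 0 at y ∈ {0, 1, 2, 3, 4, 5, 6, 7, 8, 9, 10}; g ≡ 0 at y ∈ {10}; common: {10}.
  x = 6: f ≡ 0 at y ∈ ∅; g ≡ 0 at y ∈ {8}; common: ∅.
  x = 7: f ≡ 0 at y ∈ ∅; g ≡ 0 at y ∈ {6}; common: ∅.
  x = 8: f ≡ 0 at y ∈ ∅; g ≡ 0 at y ∈ {4}; common: ∅.
  x = 9: f ≡ 0 at y ∈ ∅; g ≡ 0 at y ∈ {2}; common: ∅.
  x = 10: f ≡ 0 at y ∈ ∅; g ≡ 0 at y ∈ {0}; common: ∅.
Collecting: common zeros = {(5, 10)}, so the count is 1.
Comparison with the Bézout bound: 1 ≤ 1 = deg(f)·deg(g), as expected for curves with no common component (the bound is attained).


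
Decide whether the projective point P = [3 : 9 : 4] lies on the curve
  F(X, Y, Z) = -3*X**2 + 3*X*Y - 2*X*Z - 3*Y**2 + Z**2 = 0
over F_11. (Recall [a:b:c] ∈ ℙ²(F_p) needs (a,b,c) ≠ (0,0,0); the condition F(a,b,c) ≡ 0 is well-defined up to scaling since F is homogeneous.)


F(3,9,4) ≡ 1 (mod 11); P is NOT on the curve.

Evaluate F(3, 9, 4) term-by-term (mod 11).
  -3*X**2 ↦ -3·9·1·1 = -27
  3*X*Y ↦ 3·3·9·1 = 81
  -2*X*Z ↦ -2·3·1·4 = -24
  -3*Y**2 ↦ -3·1·81·1 = -243
  Z**2 ↦ 1·1·1·16 = 16
Sum: F(3, 9, 4) = (-27) + (81) + (-24) + (-243) + (16) = -197.
Reducing mod 11: -197 ≡ 1 (mod 11).
Since F(a, b, c) ≡ 1 ≠ 0 (mod 11), P does NOT lie on the curve.


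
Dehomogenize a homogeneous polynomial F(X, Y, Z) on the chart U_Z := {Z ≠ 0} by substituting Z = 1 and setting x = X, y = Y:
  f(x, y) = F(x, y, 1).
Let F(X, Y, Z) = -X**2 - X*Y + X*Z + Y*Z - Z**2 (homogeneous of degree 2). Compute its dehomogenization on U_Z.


f(x, y) = -x**2 - x*y + x + y - 1

On U_Z we set Z = 1. Each monomial c·X^i·Y^j·Z^k in F becomes c·x^i·y^j·1^k = c·x^i·y^j.
Substituting Z = 1: F(X, Y, 1) = -x**2 - x*y + x + y - 1.
Note: deg(f) ≤ deg(F) = 2; strict inequality happens when F is divisible by Z (lost terms).


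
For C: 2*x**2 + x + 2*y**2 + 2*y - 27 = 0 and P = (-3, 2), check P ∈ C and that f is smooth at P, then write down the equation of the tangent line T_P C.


Tangent line at P: -11*x + 10*y - 53 = 0.

Step 1: f(-3, 2) = 0, so P lies on C.
Step 2: partial derivatives
  f_x(x, y) = 4*x + 1, f_y(x, y) = 4*y + 2.
  f_x(P) = -11, f_y(P) = 10 (gradient nonzero, so P is smooth).
Step 3: tangent line at P: -11·(x − -3) + 10·(y − 2) = 0.
Expanding: -11*x + 10*y - 53 = 0.


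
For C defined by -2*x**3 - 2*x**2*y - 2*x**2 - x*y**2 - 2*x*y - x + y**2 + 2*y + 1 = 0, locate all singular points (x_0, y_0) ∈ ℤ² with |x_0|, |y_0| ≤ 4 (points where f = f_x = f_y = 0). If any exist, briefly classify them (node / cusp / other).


Singular points: {(0, -1)}; classification: cusp.

Compute partial derivatives:
  f_x = -6*x**2 - 4*x*y - 4*x - y**2 - 2*y - 1.
  f_y = -2*x**2 - 2*x*y - 2*x + 2*y + 2.
Scan x_0 ∈ {−4, ..., 4}. For each x_0, f_y(x_0, y) is a polynomial in y; find its integer roots y ∈ {−4, ..., 4}, then test f_x and f at those candidates.
  x = -4: f_y(-4, y) = 10*y - 22; no integer root y with |y| ≤ 4.
  x = -3: f_y(-3, y) = 8*y - 10; no integer root y with |y| ≤ 4.
  x = -2: f_y(-2, y) = 6*y - 2; no integer root y with |y| ≤ 4.
  x = -1: f_y(-1, y) = 4*y + 2; no integer root y with |y| ≤ 4.
  x = 0: f_y(0, y) = 2*y + 2; vanishes at y ∈ {-1}. (0, -1): f_x = 0, f = 0 — SINGULAR.
  x = 1: f_y(1, y) = -2; no integer root y with |y| ≤ 4.
  x = 2: f_y(2, y) = -2*y - 10; no integer root y with |y| ≤ 4.
  x = 3: f_y(3, y) = -4*y - 22; no integer root y with |y| ≤ 4.
  x = 4: f_y(4, y) = -6*y - 38; no integer root y with |y| ≤ 4.
Only singular point on the grid: (0, -1).
Classify: substitute x = 0 + u, y = -1 + v and expand: f = -2*u**3 - 2*u**2*v - u*v**2 + v**2.
No constant or linear terms (consistent with a singular point). Quadratic part: v**2. Cubic part: -2*u**3 - 2*u**2*v - u*v**2.
The quadratic part v**2 is a perfect square, so there is a single (double) tangent line v = 0, i.e. y = -1. Restricting the cubic part to that line (v = 0) leaves -2*u**3 ≠ 0, so f is not divisible by v and the branch is v² ≈ 2*u**3 to lowest order — this is a cusp.
Classification: cusp.


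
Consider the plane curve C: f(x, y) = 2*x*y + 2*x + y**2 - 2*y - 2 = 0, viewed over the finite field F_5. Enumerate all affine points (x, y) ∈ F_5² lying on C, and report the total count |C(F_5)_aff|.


Affine F_5-points: {(1, 0), (2, 1), (2, 2), (3, 3)}; count = 4.

For each of the 25 pairs (x, y) ∈ F_5², evaluate f(x, y) mod 5. Record the zeros.
  x = 0: [0↦3, 1↦2, 2↦3, 3↦1, 4↦1]  zeros at y ∈ ∅
  x = 1: [0↦0, 1↦1, 2↦4, 3↦4, 4↦1]  zeros at y ∈ {0}
  x = 2: [0↦2, 1↦0, 2↦0, 3↦2, 4↦1]  zeros at y ∈ {1, 2}
  x = 3: [0↦4, 1↦4, 2↦1, 3↦0, 4↦1]  zeros at y ∈ {3}
  x = 4: [0↦1, 1↦3, 2↦2, 3↦3, 4↦1]  zeros at y ∈ ∅
Collecting zeros: affine points = {(1, 0), (2, 1), (2, 2), (3, 3)}.
Total count |C(F_5)_aff| = 4.


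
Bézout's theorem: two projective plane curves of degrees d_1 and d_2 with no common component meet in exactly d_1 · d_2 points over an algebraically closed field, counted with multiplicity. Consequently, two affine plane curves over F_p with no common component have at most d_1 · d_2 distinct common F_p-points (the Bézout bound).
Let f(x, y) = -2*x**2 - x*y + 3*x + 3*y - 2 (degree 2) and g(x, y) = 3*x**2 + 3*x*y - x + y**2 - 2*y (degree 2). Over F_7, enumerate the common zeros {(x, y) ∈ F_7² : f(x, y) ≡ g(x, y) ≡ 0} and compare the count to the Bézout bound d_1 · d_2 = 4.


Common zeros: {(2, 4), (4, 6)}; count = 2; Bézout bound = 4.

deg(f) = 2, deg(g) = 2, so Bézout bound = 4.
Scan x ∈ F_7. For each x, list the y ∈ F_7 with f(x, y) ≡ 0 and those with g(x, y) ≡ 0 (mod 7); the common zeros in that column are the intersection.
  x = 0: f ≡ 0 at y ∈ {3}; g ≡ 0 at y ∈ {0, 2}; common: ∅.
  x = 1: f ≡ 0 at y ∈ {4}; g ≡ 0 at y ∈ {3}; common: ∅.
  x = 2: f ≡ 0 at y ∈ {4}; g ≡ 0 at y ∈ {4, 6}; common: {4}.
  x = 3: f ≡ 0 at y ∈ ∅; g ≡ 0 at y ∈ {2, 5}; common: ∅.
  x = 4: f ≡ 0 at y ∈ {6}; g ≡ 0 at y ∈ {5, 6}; common: {6}.
  x = 5: f ≡ 0 at y ∈ {6}; g ≡ 0 at y ∈ {0, 1}; common: ∅.
  x = 6: f ≡ 0 at y ∈ {0}; g ≡ 0 at y ∈ {1, 4}; common: ∅.
Collecting: common zeros = {(2, 4), (4, 6)}, so the count is 2.
Comparison with the Bézout bound: 2 ≤ 4 = deg(f)·deg(g), as expected for curves with no common component (the affine F_7-count falls short of the bound because intersections may lie at infinity, over extension fields, or carry multiplicity).
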